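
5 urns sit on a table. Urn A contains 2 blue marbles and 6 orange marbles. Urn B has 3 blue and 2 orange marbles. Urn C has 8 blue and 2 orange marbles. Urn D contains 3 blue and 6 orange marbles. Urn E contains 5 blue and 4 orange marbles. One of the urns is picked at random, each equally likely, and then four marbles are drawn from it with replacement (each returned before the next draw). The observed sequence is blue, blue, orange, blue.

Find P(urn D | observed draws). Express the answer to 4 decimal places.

0.0819

Under each hypothesis, the probability of the observed sequence is: P(data | urn A) = (2/8)(2/8)(6/8)(2/8) = 0.011719; P(data | urn B) = (3/5)(3/5)(2/5)(3/5) = 0.0864; P(data | urn C) = (8/10)(8/10)(2/10)(8/10) = 0.1024; P(data | urn D) = (3/9)(3/9)(6/9)(3/9) = 0.024691; P(data | urn E) = (5/9)(5/9)(4/9)(5/9) = 0.076208.
The prior-weighted likelihoods are 1/5 · 0.011719 = 0.0023437, 1/5 · 0.0864 = 0.01728, 1/5 · 0.1024 = 0.02048, 1/5 · 0.024691 = 0.0049383, 1/5 · 0.076208 = 0.015242; summing to 0.060284.
Hence P(urn D | data) = (0.0049383) / (0.060284) = 0.081917.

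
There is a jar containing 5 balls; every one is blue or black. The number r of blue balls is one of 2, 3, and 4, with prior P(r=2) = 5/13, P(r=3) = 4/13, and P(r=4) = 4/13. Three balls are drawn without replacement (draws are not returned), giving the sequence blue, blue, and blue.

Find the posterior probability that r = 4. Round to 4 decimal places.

For each hypothesis, P(data | H) works out to: P(data | r = 2) = (2/5)(1/4)(0/3) = 0; P(data | r = 3) = (3/5)(2/4)(1/3) = 1/10; P(data | r = 4) = (4/5)(3/4)(2/3) = 2/5.
Weighting by the prior gives 5/13 · 0 = 0, 4/13 · 1/10 = 2/65, 4/13 · 2/5 = 8/65; these sum to 2/13.
So P(r = 4 | data) = (8/65) / (2/13) = 4/5.

0.8000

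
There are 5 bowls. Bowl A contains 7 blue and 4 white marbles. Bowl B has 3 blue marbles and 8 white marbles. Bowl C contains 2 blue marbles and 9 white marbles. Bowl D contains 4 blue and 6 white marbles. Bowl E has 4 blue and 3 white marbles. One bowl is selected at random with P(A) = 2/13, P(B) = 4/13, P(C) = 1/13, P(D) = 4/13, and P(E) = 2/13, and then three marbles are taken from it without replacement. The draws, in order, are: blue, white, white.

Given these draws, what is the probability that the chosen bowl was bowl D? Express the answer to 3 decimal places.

0.353

Under each hypothesis, the probability of the observed sequence is: P(data | bowl A) = (7/11)(4/10)(3/9) = 0.084848; P(data | bowl B) = (3/11)(8/10)(7/9) = 0.1697; P(data | bowl C) = (2/11)(9/10)(8/9) = 0.14545; P(data | bowl D) = (4/10)(6/9)(5/8) = 0.16667; P(data | bowl E) = (4/7)(3/6)(2/5) = 0.11429.
The prior-weighted likelihoods are 2/13 · 0.084848 = 0.013054, 4/13 · 0.1697 = 0.052214, 1/13 · 0.14545 = 0.011189, 4/13 · 0.16667 = 0.051282, 2/13 · 0.11429 = 0.017582; with total 0.14532.
Hence P(bowl D | data) = (0.051282) / (0.14532) = 0.35289.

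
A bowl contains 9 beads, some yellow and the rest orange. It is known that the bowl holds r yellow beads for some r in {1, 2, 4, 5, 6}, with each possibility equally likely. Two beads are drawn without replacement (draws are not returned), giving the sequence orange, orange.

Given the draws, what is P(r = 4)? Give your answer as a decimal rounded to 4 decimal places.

0.1471

For each hypothesis, P(data | H) works out to: P(data | r = 1) = (8/9)(7/8) = 7/9; P(data | r = 2) = (7/9)(6/8) = 7/12; P(data | r = 4) = (5/9)(4/8) = 5/18; P(data | r = 5) = (4/9)(3/8) = 1/6; P(data | r = 6) = (3/9)(2/8) = 1/12.
Weighting by the prior gives 1/5 · 7/9 = 7/45, 1/5 · 7/12 = 7/60, 1/5 · 5/18 = 1/18, 1/5 · 1/6 = 1/30, 1/5 · 1/12 = 1/60; summing to 17/45.
Therefore the posterior P(r = 4 | data) = (1/18) / (17/45) = 5/34.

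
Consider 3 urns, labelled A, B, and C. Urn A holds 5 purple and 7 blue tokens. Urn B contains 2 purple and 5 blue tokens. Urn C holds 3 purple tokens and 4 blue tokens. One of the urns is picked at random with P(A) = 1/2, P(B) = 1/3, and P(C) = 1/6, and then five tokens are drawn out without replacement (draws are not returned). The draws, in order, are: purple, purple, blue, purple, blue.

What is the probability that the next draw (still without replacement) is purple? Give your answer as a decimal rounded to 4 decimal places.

0.2102

Under each hypothesis, the probability of the observed sequence is: P(data | urn A) = (5/12)(4/11)(7/10)(3/9)(6/8) = 0.026515; P(data | urn B) = (2/7)(1/6)(5/5)(0/4) = 0; P(data | urn C) = (3/7)(2/6)(4/5)(1/4)(3/3) = 0.028571.
Multiplying each by its prior: 1/2 · 0.026515 = 0.013258, 1/3 · 0 = 0, 1/6 · 0.028571 = 0.0047619; summing to 0.018019.
Dividing through by the total gives posterior P(urn A | data) = 0.73574, P(urn B | data) = 0, P(urn C | data) = 0.26426.
The predictive probability is P(purple next | data) = (2/7)(0.73574) + (0)(0.26426) = 0.21021.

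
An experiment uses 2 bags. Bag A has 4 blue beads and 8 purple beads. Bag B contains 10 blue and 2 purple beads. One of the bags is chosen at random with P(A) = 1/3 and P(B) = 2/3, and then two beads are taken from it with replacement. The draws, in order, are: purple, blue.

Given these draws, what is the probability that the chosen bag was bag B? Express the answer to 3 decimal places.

Compute the likelihood of the observed sequence for each case: P(data | bag A) = (8/12)(4/12) = 2/9; P(data | bag B) = (2/12)(10/12) = 5/36.
Weighting by the prior gives 1/3 · 2/9 = 2/27, 2/3 · 5/36 = 5/54; summing to 1/6.
Hence P(bag B | data) = (5/54) / (1/6) = 5/9.

0.556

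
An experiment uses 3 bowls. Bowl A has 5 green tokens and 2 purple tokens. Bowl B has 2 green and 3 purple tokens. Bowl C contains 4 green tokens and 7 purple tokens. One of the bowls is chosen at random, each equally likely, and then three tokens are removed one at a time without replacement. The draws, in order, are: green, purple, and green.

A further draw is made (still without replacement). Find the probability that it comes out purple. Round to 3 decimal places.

The likelihood of the observed sequence under each hypothesis: P(data | bowl A) = (5/7)(2/6)(4/5) = 0.19048; P(data | bowl B) = (2/5)(3/4)(1/3) = 0.1; P(data | bowl C) = (4/11)(7/10)(3/9) = 0.084848.
Multiplying each by its prior: 1/3 · 0.19048 = 0.063492, 1/3 · 0.1 = 0.033333, 1/3 · 0.084848 = 0.028283; summing to 0.12511.
Normalising, the posterior is P(bowl A | data) = 0.5075, P(bowl B | data) = 0.26644, P(bowl C | data) = 0.22607.
Averaging over the posterior, P(purple next | data) = (1/4)(0.5075) + (1)(0.26644) + (3/4)(0.22607) = 0.56286.

0.563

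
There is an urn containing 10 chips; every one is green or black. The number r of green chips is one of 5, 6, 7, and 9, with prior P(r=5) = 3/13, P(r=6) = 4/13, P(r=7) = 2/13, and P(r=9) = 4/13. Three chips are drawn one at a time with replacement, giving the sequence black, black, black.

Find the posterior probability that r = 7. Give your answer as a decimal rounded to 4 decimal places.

0.0784

For each hypothesis, P(data | H) works out to: P(data | r = 5) = (5/10)(5/10)(5/10) = 0.125; P(data | r = 6) = (4/10)(4/10)(4/10) = 0.064; P(data | r = 7) = (3/10)(3/10)(3/10) = 0.027; P(data | r = 9) = (1/10)(1/10)(1/10) = 0.001.
Weighting by the prior gives 3/13 · 0.125 = 0.028846, 4/13 · 0.064 = 0.019692, 2/13 · 0.027 = 0.0041538, 4/13 · 0.001 = 0.00030769; with total 0.053.
By Bayes' rule, P(r = 7 | data) = (0.0041538) / (0.053) = 0.078374.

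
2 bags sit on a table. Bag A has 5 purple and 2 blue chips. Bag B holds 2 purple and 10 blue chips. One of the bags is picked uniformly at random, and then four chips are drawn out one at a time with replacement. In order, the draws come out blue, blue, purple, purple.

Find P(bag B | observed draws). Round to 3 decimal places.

0.317

Compute the likelihood of the observed sequence for each case: P(data | bag A) = (2/7)(2/7)(5/7)(5/7) = 0.041649; P(data | bag B) = (10/12)(10/12)(2/12)(2/12) = 0.01929.
The prior-weighted likelihoods are 1/2 · 0.041649 = 0.020825, 1/2 · 0.01929 = 0.0096451; summing to 0.03047.
By Bayes' rule, P(bag B | data) = (0.0096451) / (0.03047) = 0.31655.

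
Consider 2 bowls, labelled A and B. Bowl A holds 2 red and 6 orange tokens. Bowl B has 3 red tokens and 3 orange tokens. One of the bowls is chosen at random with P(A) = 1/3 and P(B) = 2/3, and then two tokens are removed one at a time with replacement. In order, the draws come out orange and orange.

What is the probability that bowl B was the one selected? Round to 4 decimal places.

0.4706

Compute the likelihood of the observed sequence for each case: P(data | bowl A) = (6/8)(6/8) = 9/16; P(data | bowl B) = (3/6)(3/6) = 1/4.
Multiplying each by its prior: 1/3 · 9/16 = 3/16, 2/3 · 1/4 = 1/6; summing to 17/48.
Hence P(bowl B | data) = (1/6) / (17/48) = 8/17.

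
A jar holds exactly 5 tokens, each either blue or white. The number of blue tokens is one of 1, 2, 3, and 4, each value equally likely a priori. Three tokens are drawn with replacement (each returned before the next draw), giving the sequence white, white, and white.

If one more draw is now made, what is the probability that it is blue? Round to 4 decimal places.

Under each hypothesis, the probability of the observed sequence is: P(data | r = 1) = (4/5)(4/5)(4/5) = 64/125; P(data | r = 2) = (3/5)(3/5)(3/5) = 27/125; P(data | r = 3) = (2/5)(2/5)(2/5) = 8/125; P(data | r = 4) = (1/5)(1/5)(1/5) = 1/125.
The prior-weighted likelihoods are 1/4 · 64/125 = 16/125, 1/4 · 27/125 = 27/500, 1/4 · 8/125 = 2/125, 1/4 · 1/125 = 1/500; with total 1/5.
Dividing through by the total gives posterior P(r = 1 | data) = 16/25, P(r = 2 | data) = 27/100, P(r = 3 | data) = 2/25, P(r = 4 | data) = 1/100.
Averaging over the posterior, P(blue next | data) = (1/5)(16/25) + (2/5)(27/100) + (3/5)(2/25) + (4/5)(1/100) = 73/250.

0.2920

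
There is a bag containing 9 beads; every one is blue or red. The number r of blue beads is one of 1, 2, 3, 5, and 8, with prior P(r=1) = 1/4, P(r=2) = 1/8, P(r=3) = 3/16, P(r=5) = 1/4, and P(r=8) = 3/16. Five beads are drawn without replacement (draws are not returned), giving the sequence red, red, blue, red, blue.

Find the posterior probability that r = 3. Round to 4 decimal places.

0.4390

For each hypothesis, P(data | H) works out to: P(data | r = 1) = (8/9)(7/8)(1/7)(6/6)(0/5) = 0; P(data | r = 2) = (7/9)(6/8)(2/7)(5/6)(1/5) = 0.027778; P(data | r = 3) = (6/9)(5/8)(3/7)(4/6)(2/5) = 0.047619; P(data | r = 5) = (4/9)(3/8)(5/7)(2/6)(4/5) = 0.031746; P(data | r = 8) = (1/9)(0/8) = 0.
Multiplying each by its prior: 1/4 · 0 = 0, 1/8 · 0.027778 = 0.0034722, 3/16 · 0.047619 = 0.0089286, 1/4 · 0.031746 = 0.0079365, 3/16 · 0 = 0; with total 0.020337.
Hence P(r = 3 | data) = (0.0089286) / (0.020337) = 0.43902.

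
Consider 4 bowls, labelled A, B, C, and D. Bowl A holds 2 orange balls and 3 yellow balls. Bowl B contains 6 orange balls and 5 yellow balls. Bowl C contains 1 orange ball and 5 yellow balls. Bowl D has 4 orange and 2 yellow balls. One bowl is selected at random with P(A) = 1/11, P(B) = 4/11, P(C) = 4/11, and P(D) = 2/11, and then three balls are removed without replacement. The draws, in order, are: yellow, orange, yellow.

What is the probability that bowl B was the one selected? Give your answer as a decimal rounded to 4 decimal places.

0.3265

For each hypothesis, P(data | H) works out to: P(data | bowl A) = (3/5)(2/4)(2/3) = 1/5; P(data | bowl B) = (5/11)(6/10)(4/9) = 4/33; P(data | bowl C) = (5/6)(1/5)(4/4) = 1/6; P(data | bowl D) = (2/6)(4/5)(1/4) = 1/15.
The prior-weighted likelihoods are 1/11 · 1/5 = 1/55, 4/11 · 4/33 = 16/363, 4/11 · 1/6 = 2/33, 2/11 · 1/15 = 2/165; summing to 49/363.
Therefore the posterior P(bowl B | data) = (16/363) / (49/363) = 16/49.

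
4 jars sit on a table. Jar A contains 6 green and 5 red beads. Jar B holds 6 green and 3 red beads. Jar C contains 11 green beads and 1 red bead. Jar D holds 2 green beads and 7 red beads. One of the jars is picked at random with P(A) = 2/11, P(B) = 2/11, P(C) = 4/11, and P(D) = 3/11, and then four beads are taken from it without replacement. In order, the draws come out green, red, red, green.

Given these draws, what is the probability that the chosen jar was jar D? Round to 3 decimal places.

0.235

For each hypothesis, P(data | H) works out to: P(data | jar A) = (6/11)(5/10)(4/9)(5/8) = 0.075758; P(data | jar B) = (6/9)(3/8)(2/7)(5/6) = 0.059524; P(data | jar C) = (11/12)(1/11)(0/10) = 0; P(data | jar D) = (2/9)(7/8)(6/7)(1/6) = 0.027778.
Multiplying each by its prior: 2/11 · 0.075758 = 0.013774, 2/11 · 0.059524 = 0.010823, 4/11 · 0 = 0, 3/11 · 0.027778 = 0.0075758; with total 0.032172.
So P(jar D | data) = (0.0075758) / (0.032172) = 0.23547.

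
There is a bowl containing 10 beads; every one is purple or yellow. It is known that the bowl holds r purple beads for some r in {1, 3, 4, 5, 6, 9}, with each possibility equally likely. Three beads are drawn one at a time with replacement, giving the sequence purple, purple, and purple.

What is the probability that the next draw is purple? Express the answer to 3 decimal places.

0.759

Under each hypothesis, the probability of the observed sequence is: P(data | r = 1) = (1/10)(1/10)(1/10) = 0.001; P(data | r = 3) = (3/10)(3/10)(3/10) = 0.027; P(data | r = 4) = (4/10)(4/10)(4/10) = 0.064; P(data | r = 5) = (5/10)(5/10)(5/10) = 0.125; P(data | r = 6) = (6/10)(6/10)(6/10) = 0.216; P(data | r = 9) = (9/10)(9/10)(9/10) = 0.729.
Weighting by the prior gives 1/6 · 0.001 = 0.00016667, 1/6 · 0.027 = 0.0045, 1/6 · 0.064 = 0.010667, 1/6 · 0.125 = 0.020833, 1/6 · 0.216 = 0.036, 1/6 · 0.729 = 0.1215; these sum to 0.19367.
Dividing through by the total gives posterior P(r = 1 | data) = 0.00086059, P(r = 3 | data) = 0.023236, P(r = 4 | data) = 0.055077, P(r = 5 | data) = 0.10757, P(r = 6 | data) = 0.18589, P(r = 9 | data) = 0.62737.
The predictive probability is P(purple next | data) = (1/10)(0.00086059) + (3/10)(0.023236) + (2/5)(0.055077) + (1/2)(0.10757) + (3/5)(0.18589) + (9/10)(0.62737) = 0.75904.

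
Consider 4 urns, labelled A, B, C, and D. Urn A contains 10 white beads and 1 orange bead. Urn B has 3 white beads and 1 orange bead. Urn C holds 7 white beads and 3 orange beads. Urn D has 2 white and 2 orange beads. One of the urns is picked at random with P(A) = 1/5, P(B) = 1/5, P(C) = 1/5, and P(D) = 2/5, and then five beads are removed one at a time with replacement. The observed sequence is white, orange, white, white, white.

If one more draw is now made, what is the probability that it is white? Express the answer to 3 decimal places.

0.716

The likelihood of the observed sequence under each hypothesis: P(data | urn A) = (10/11)(1/11)(10/11)(10/11)(10/11) = 0.062092; P(data | urn B) = (3/4)(1/4)(3/4)(3/4)(3/4) = 0.079102; P(data | urn C) = (7/10)(3/10)(7/10)(7/10)(7/10) = 0.07203; P(data | urn D) = (2/4)(2/4)(2/4)(2/4)(2/4) = 0.03125.
The prior-weighted likelihoods are 1/5 · 0.062092 = 0.012418, 1/5 · 0.079102 = 0.01582, 1/5 · 0.07203 = 0.014406, 2/5 · 0.03125 = 0.0125; with total 0.055145.
Normalising, the posterior is P(urn A | data) = 0.2252, P(urn B | data) = 0.28689, P(urn C | data) = 0.26124, P(urn D | data) = 0.22668.
The predictive probability is P(white next | data) = (10/11)(0.2252) + (3/4)(0.28689) + (7/10)(0.26124) + (1/2)(0.22668) = 0.7161.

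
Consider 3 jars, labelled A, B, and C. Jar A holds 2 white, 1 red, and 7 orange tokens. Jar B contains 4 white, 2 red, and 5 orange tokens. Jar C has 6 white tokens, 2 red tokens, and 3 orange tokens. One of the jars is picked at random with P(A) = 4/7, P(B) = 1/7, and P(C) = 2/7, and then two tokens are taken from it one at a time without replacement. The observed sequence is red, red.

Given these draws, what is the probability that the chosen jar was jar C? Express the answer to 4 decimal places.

0.6667

Compute the likelihood of the observed sequence for each case: P(data | jar A) = (1/10)(0/9) = 0; P(data | jar B) = (2/11)(1/10) = 1/55; P(data | jar C) = (2/11)(1/10) = 1/55.
Weighting by the prior gives 4/7 · 0 = 0, 1/7 · 1/55 = 1/385, 2/7 · 1/55 = 2/385; these sum to 3/385.
Therefore the posterior P(jar C | data) = (2/385) / (3/385) = 2/3.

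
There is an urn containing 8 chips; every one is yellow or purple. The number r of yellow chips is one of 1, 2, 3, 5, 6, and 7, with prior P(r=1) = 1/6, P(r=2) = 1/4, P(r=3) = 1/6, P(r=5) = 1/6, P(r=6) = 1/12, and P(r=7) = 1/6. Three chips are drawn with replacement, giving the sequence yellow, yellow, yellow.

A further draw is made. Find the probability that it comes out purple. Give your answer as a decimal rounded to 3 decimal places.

Compute the likelihood of the observed sequence for each case: P(data | r = 1) = (1/8)(1/8)(1/8) = 0.0019531; P(data | r = 2) = (2/8)(2/8)(2/8) = 0.015625; P(data | r = 3) = (3/8)(3/8)(3/8) = 0.052734; P(data | r = 5) = (5/8)(5/8)(5/8) = 0.24414; P(data | r = 6) = (6/8)(6/8)(6/8) = 0.42188; P(data | r = 7) = (7/8)(7/8)(7/8) = 0.66992.
The prior-weighted likelihoods are 1/6 · 0.0019531 = 0.00032552, 1/4 · 0.015625 = 0.0039062, 1/6 · 0.052734 = 0.0087891, 1/6 · 0.24414 = 0.04069, 1/12 · 0.42188 = 0.035156, 1/6 · 0.66992 = 0.11165; with total 0.20052.
The posterior is then P(r = 1 | data) = 0.0016234, P(r = 2 | data) = 0.019481, P(r = 3 | data) = 0.043831, P(r = 5 | data) = 0.20292, P(r = 6 | data) = 0.17532, P(r = 7 | data) = 0.55682.
So P(purple next | data) = Σ P(purple next | H) P(H | data) = (7/8)(0.0016234) + (3/4)(0.019481) + (5/8)(0.043831) + (3/8)(0.20292) + (1/4)(0.17532) + (1/8)(0.55682) = 0.23295.

0.233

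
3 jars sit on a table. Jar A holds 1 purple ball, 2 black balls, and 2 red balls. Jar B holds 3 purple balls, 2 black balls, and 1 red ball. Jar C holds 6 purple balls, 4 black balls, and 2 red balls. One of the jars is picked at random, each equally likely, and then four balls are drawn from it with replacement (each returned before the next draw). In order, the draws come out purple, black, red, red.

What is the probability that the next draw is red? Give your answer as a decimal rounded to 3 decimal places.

0.302

Compute the likelihood of the observed sequence for each case: P(data | jar A) = (1/5)(2/5)(2/5)(2/5) = 0.0128; P(data | jar B) = (3/6)(2/6)(1/6)(1/6) = 0.0046296; P(data | jar C) = (6/12)(4/12)(2/12)(2/12) = 0.0046296.
Weighting by the prior gives 1/3 · 0.0128 = 0.0042667, 1/3 · 0.0046296 = 0.0015432, 1/3 · 0.0046296 = 0.0015432; with total 0.0073531.
Normalising, the posterior is P(jar A | data) = 0.58026, P(jar B | data) = 0.20987, P(jar C | data) = 0.20987.
The predictive probability is P(red next | data) = (2/5)(0.58026) + (1/6)(0.20987) + (1/6)(0.20987) = 0.30206.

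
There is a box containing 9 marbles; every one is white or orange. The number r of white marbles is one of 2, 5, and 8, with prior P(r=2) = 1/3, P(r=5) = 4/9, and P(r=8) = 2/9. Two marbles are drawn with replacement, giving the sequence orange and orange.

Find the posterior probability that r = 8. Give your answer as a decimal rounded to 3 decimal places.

0.009

The likelihood of the observed sequence under each hypothesis: P(data | r = 2) = (7/9)(7/9) = 49/81; P(data | r = 5) = (4/9)(4/9) = 16/81; P(data | r = 8) = (1/9)(1/9) = 1/81.
Weighting by the prior gives 1/3 · 49/81 = 49/243, 4/9 · 16/81 = 64/729, 2/9 · 1/81 = 2/729; these sum to 71/243.
By Bayes' rule, P(r = 8 | data) = (2/729) / (71/243) = 2/213.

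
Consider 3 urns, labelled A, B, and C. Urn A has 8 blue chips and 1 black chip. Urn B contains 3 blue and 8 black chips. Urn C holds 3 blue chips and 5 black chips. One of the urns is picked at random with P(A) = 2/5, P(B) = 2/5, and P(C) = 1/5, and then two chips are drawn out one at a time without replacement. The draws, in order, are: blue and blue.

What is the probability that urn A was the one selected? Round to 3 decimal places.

0.878

For each hypothesis, P(data | H) works out to: P(data | urn A) = (8/9)(7/8) = 0.77778; P(data | urn B) = (3/11)(2/10) = 0.054545; P(data | urn C) = (3/8)(2/7) = 0.10714.
The prior-weighted likelihoods are 2/5 · 0.77778 = 0.31111, 2/5 · 0.054545 = 0.021818, 1/5 · 0.10714 = 0.021429; with total 0.35436.
Therefore the posterior P(urn A | data) = (0.31111) / (0.35436) = 0.87796.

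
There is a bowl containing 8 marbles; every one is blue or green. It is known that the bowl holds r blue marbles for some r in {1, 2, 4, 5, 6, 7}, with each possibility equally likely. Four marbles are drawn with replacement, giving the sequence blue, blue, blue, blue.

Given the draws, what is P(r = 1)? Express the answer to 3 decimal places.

Compute the likelihood of the observed sequence for each case: P(data | r = 1) = (1/8)(1/8)(1/8)(1/8) = 0.00024414; P(data | r = 2) = (2/8)(2/8)(2/8)(2/8) = 0.0039062; P(data | r = 4) = (4/8)(4/8)(4/8)(4/8) = 0.0625; P(data | r = 5) = (5/8)(5/8)(5/8)(5/8) = 0.15259; P(data | r = 6) = (6/8)(6/8)(6/8)(6/8) = 0.31641; P(data | r = 7) = (7/8)(7/8)(7/8)(7/8) = 0.58618.
Weighting by the prior gives 1/6 · 0.00024414 = 4.069e-05, 1/6 · 0.0039062 = 0.00065104, 1/6 · 0.0625 = 0.010417, 1/6 · 0.15259 = 0.025431, 1/6 · 0.31641 = 0.052734, 1/6 · 0.58618 = 0.097697; these sum to 0.18697.
Hence P(r = 1 | data) = (4.069e-05) / (0.18697) = 0.00021763.

0.000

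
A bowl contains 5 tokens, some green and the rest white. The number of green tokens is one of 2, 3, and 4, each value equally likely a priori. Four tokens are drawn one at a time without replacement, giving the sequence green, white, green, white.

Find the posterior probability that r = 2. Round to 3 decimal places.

0.500

For each hypothesis, P(data | H) works out to: P(data | r = 2) = (2/5)(3/4)(1/3)(2/2) = 1/10; P(data | r = 3) = (3/5)(2/4)(2/3)(1/2) = 1/10; P(data | r = 4) = (4/5)(1/4)(3/3)(0/2) = 0.
The prior-weighted likelihoods are 1/3 · 1/10 = 1/30, 1/3 · 1/10 = 1/30, 1/3 · 0 = 0; summing to 1/15.
So P(r = 2 | data) = (1/30) / (1/15) = 1/2.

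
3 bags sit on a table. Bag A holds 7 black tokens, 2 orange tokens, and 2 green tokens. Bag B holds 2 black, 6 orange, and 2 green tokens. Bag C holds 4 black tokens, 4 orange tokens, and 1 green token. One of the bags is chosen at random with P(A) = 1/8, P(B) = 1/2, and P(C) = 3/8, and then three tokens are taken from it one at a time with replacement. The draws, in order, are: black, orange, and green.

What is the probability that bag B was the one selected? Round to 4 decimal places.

0.5249

The likelihood of the observed sequence under each hypothesis: P(data | bag A) = (7/11)(2/11)(2/11) = 0.021037; P(data | bag B) = (2/10)(6/10)(2/10) = 0.024; P(data | bag C) = (4/9)(4/9)(1/9) = 0.021948.
Multiplying each by its prior: 1/8 · 0.021037 = 0.0026296, 1/2 · 0.024 = 0.012, 3/8 · 0.021948 = 0.0082305; with total 0.02286.
Therefore the posterior P(bag B | data) = (0.012) / (0.02286) = 0.52493.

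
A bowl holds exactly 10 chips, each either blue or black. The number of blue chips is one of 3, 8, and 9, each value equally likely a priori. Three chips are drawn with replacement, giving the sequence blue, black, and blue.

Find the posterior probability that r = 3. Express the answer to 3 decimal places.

0.232

Compute the likelihood of the observed sequence for each case: P(data | r = 3) = (3/10)(7/10)(3/10) = 63/1000; P(data | r = 8) = (8/10)(2/10)(8/10) = 16/125; P(data | r = 9) = (9/10)(1/10)(9/10) = 81/1000.
Multiplying each by its prior: 1/3 · 63/1000 = 21/1000, 1/3 · 16/125 = 16/375, 1/3 · 81/1000 = 27/1000; with total 34/375.
Therefore the posterior P(r = 3 | data) = (21/1000) / (34/375) = 63/272.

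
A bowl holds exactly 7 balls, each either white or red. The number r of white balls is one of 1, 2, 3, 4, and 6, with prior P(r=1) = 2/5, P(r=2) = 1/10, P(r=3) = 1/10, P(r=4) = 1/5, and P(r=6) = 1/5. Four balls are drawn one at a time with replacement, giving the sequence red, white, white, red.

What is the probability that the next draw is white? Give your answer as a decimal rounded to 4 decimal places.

0.4507

Under each hypothesis, the probability of the observed sequence is: P(data | r = 1) = (6/7)(1/7)(1/7)(6/7) = 0.014994; P(data | r = 2) = (5/7)(2/7)(2/7)(5/7) = 0.041649; P(data | r = 3) = (4/7)(3/7)(3/7)(4/7) = 0.059975; P(data | r = 4) = (3/7)(4/7)(4/7)(3/7) = 0.059975; P(data | r = 6) = (1/7)(6/7)(6/7)(1/7) = 0.014994.
The prior-weighted likelihoods are 2/5 · 0.014994 = 0.0059975, 1/10 · 0.041649 = 0.0041649, 1/10 · 0.059975 = 0.0059975, 1/5 · 0.059975 = 0.011995, 1/5 · 0.014994 = 0.0029988; with total 0.031154.
Dividing through by the total gives posterior P(r = 1 | data) = 0.19251, P(r = 2 | data) = 0.13369, P(r = 3 | data) = 0.19251, P(r = 4 | data) = 0.38503, P(r = 6 | data) = 0.096257.
So P(white next | data) = Σ P(white next | H) P(H | data) = (1/7)(0.19251) + (2/7)(0.13369) + (3/7)(0.19251) + (4/7)(0.38503) + (6/7)(0.096257) = 0.45073.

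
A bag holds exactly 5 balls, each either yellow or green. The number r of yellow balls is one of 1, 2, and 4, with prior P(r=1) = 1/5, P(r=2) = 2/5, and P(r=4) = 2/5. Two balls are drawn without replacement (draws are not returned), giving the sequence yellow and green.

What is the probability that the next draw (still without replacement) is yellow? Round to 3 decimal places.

Compute the likelihood of the observed sequence for each case: P(data | r = 1) = (1/5)(4/4) = 1/5; P(data | r = 2) = (2/5)(3/4) = 3/10; P(data | r = 4) = (4/5)(1/4) = 1/5.
Weighting by the prior gives 1/5 · 1/5 = 1/25, 2/5 · 3/10 = 3/25, 2/5 · 1/5 = 2/25; summing to 6/25.
Dividing through by the total gives posterior P(r = 1 | data) = 1/6, P(r = 2 | data) = 1/2, P(r = 4 | data) = 1/3.
Averaging over the posterior, P(yellow next | data) = (0)(1/6) + (1/3)(1/2) + (1)(1/3) = 1/2.

0.500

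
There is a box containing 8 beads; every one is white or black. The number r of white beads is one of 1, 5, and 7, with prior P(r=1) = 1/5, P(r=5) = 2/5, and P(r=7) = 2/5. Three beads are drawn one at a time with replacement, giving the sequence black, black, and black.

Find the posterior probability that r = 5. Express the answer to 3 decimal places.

For each hypothesis, P(data | H) works out to: P(data | r = 1) = (7/8)(7/8)(7/8) = 0.66992; P(data | r = 5) = (3/8)(3/8)(3/8) = 0.052734; P(data | r = 7) = (1/8)(1/8)(1/8) = 0.0019531.
The prior-weighted likelihoods are 1/5 · 0.66992 = 0.13398, 2/5 · 0.052734 = 0.021094, 2/5 · 0.0019531 = 0.00078125; with total 0.15586.
So P(r = 5 | data) = (0.021094) / (0.15586) = 0.13534.

0.135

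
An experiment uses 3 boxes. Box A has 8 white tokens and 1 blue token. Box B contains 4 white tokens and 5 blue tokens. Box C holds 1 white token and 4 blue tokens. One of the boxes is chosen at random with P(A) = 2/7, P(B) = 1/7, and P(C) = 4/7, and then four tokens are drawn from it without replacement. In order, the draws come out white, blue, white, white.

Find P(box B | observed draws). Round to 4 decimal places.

0.1515

The likelihood of the observed sequence under each hypothesis: P(data | box A) = (8/9)(1/8)(7/7)(6/6) = 1/9; P(data | box B) = (4/9)(5/8)(3/7)(2/6) = 5/126; P(data | box C) = (1/5)(4/4)(0/3) = 0.
Multiplying each by its prior: 2/7 · 1/9 = 2/63, 1/7 · 5/126 = 5/882, 4/7 · 0 = 0; these sum to 11/294.
Therefore the posterior P(box B | data) = (5/882) / (11/294) = 5/33.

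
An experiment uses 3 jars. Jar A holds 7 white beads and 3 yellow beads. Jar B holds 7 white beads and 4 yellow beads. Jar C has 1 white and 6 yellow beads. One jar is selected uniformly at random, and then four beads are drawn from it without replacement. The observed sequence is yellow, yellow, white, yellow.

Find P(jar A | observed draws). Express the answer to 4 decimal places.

0.0483

Under each hypothesis, the probability of the observed sequence is: P(data | jar A) = (3/10)(2/9)(7/8)(1/7) = 0.0083333; P(data | jar B) = (4/11)(3/10)(7/9)(2/8) = 0.021212; P(data | jar C) = (6/7)(5/6)(1/5)(4/4) = 0.14286.
The prior-weighted likelihoods are 1/3 · 0.0083333 = 0.0027778, 1/3 · 0.021212 = 0.0070707, 1/3 · 0.14286 = 0.047619; summing to 0.057468.
Therefore the posterior P(jar A | data) = (0.0027778) / (0.057468) = 0.048336.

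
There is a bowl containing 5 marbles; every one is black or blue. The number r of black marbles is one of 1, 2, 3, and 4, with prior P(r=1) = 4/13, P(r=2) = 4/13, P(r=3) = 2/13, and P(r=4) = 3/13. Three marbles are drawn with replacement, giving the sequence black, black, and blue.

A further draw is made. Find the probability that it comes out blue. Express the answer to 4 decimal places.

0.4432

Under each hypothesis, the probability of the observed sequence is: P(data | r = 1) = (1/5)(1/5)(4/5) = 0.032; P(data | r = 2) = (2/5)(2/5)(3/5) = 0.096; P(data | r = 3) = (3/5)(3/5)(2/5) = 0.144; P(data | r = 4) = (4/5)(4/5)(1/5) = 0.128.
The prior-weighted likelihoods are 4/13 · 0.032 = 0.0098462, 4/13 · 0.096 = 0.029538, 2/13 · 0.144 = 0.022154, 3/13 · 0.128 = 0.029538; summing to 0.091077.
Dividing through by the total gives posterior P(r = 1 | data) = 0.10811, P(r = 2 | data) = 0.32432, P(r = 3 | data) = 0.24324, P(r = 4 | data) = 0.32432.
Averaging over the posterior, P(blue next | data) = (4/5)(0.10811) + (3/5)(0.32432) + (2/5)(0.24324) + (1/5)(0.32432) = 0.44324.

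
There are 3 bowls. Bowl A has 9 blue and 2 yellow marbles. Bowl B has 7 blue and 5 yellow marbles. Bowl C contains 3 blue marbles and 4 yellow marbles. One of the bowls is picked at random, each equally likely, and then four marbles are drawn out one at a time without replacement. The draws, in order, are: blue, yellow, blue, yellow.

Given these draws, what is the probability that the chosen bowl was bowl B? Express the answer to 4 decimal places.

0.4050

Under each hypothesis, the probability of the observed sequence is: P(data | bowl A) = (9/11)(2/10)(8/9)(1/8) = 1/55; P(data | bowl B) = (7/12)(5/11)(6/10)(4/9) = 7/99; P(data | bowl C) = (3/7)(4/6)(2/5)(3/4) = 3/35.
Weighting by the prior gives 1/3 · 1/55 = 1/165, 1/3 · 7/99 = 7/297, 1/3 · 3/35 = 1/35; these sum to 11/189.
By Bayes' rule, P(bowl B | data) = (7/297) / (11/189) = 49/121.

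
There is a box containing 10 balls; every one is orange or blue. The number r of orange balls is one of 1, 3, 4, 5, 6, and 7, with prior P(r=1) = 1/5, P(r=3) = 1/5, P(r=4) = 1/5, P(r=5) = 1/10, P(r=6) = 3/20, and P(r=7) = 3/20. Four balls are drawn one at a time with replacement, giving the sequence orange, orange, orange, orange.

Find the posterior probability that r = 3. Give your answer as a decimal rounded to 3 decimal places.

0.024

The likelihood of the observed sequence under each hypothesis: P(data | r = 1) = (1/10)(1/10)(1/10)(1/10) = 0.0001; P(data | r = 3) = (3/10)(3/10)(3/10)(3/10) = 0.0081; P(data | r = 4) = (4/10)(4/10)(4/10)(4/10) = 0.0256; P(data | r = 5) = (5/10)(5/10)(5/10)(5/10) = 0.0625; P(data | r = 6) = (6/10)(6/10)(6/10)(6/10) = 0.1296; P(data | r = 7) = (7/10)(7/10)(7/10)(7/10) = 0.2401.
Weighting by the prior gives 1/5 · 0.0001 = 2e-05, 1/5 · 0.0081 = 0.00162, 1/5 · 0.0256 = 0.00512, 1/10 · 0.0625 = 0.00625, 3/20 · 0.1296 = 0.01944, 3/20 · 0.2401 = 0.036015; with total 0.068465.
By Bayes' rule, P(r = 3 | data) = (0.00162) / (0.068465) = 0.023662.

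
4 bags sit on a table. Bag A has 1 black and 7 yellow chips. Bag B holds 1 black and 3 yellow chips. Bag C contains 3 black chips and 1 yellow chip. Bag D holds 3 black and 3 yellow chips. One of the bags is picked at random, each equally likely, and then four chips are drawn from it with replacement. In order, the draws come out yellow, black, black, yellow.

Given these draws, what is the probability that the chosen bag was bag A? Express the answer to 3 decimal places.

0.083

The likelihood of the observed sequence under each hypothesis: P(data | bag A) = (7/8)(1/8)(1/8)(7/8) = 0.011963; P(data | bag B) = (3/4)(1/4)(1/4)(3/4) = 0.035156; P(data | bag C) = (1/4)(3/4)(3/4)(1/4) = 0.035156; P(data | bag D) = (3/6)(3/6)(3/6)(3/6) = 0.0625.
Weighting by the prior gives 1/4 · 0.011963 = 0.0029907, 1/4 · 0.035156 = 0.0087891, 1/4 · 0.035156 = 0.0087891, 1/4 · 0.0625 = 0.015625; these sum to 0.036194.
So P(bag A | data) = (0.0029907) / (0.036194) = 0.082631.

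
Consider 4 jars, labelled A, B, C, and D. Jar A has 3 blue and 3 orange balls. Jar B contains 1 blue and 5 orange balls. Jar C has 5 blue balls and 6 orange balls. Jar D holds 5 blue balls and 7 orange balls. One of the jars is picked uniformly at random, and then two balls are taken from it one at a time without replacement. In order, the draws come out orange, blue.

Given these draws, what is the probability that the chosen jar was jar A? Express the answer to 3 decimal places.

The likelihood of the observed sequence under each hypothesis: P(data | jar A) = (3/6)(3/5) = 3/10; P(data | jar B) = (5/6)(1/5) = 1/6; P(data | jar C) = (6/11)(5/10) = 3/11; P(data | jar D) = (7/12)(5/11) = 35/132.
Weighting by the prior gives 1/4 · 3/10 = 3/40, 1/4 · 1/6 = 1/24, 1/4 · 3/11 = 3/44, 1/4 · 35/132 = 35/528; summing to 221/880.
Therefore the posterior P(jar A | data) = (3/40) / (221/880) = 66/221.

0.299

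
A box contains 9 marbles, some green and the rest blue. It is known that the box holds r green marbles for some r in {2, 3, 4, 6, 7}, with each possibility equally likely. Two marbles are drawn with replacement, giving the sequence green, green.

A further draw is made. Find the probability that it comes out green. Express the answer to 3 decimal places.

0.641

The likelihood of the observed sequence under each hypothesis: P(data | r = 2) = (2/9)(2/9) = 4/81; P(data | r = 3) = (3/9)(3/9) = 1/9; P(data | r = 4) = (4/9)(4/9) = 16/81; P(data | r = 6) = (6/9)(6/9) = 4/9; P(data | r = 7) = (7/9)(7/9) = 49/81.
The prior-weighted likelihoods are 1/5 · 4/81 = 4/405, 1/5 · 1/9 = 1/45, 1/5 · 16/81 = 16/405, 1/5 · 4/9 = 4/45, 1/5 · 49/81 = 49/405; summing to 38/135.
Normalising, the posterior is P(r = 2 | data) = 2/57, P(r = 3 | data) = 3/38, P(r = 4 | data) = 8/57, P(r = 6 | data) = 6/19, P(r = 7 | data) = 49/114.
The predictive probability is P(green next | data) = (2/9)(2/57) + (1/3)(3/38) + (4/9)(8/57) + (2/3)(6/19) + (7/9)(49/114) = 329/513.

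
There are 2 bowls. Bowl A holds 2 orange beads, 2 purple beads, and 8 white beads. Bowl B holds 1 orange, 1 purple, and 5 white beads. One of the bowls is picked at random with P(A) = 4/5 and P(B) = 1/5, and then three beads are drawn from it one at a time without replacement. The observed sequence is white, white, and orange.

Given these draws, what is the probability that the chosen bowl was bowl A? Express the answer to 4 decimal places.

For each hypothesis, P(data | H) works out to: P(data | bowl A) = (8/12)(7/11)(2/10) = 0.084848; P(data | bowl B) = (5/7)(4/6)(1/5) = 0.095238.
The prior-weighted likelihoods are 4/5 · 0.084848 = 0.067879, 1/5 · 0.095238 = 0.019048; these sum to 0.086926.
Hence P(bowl A | data) = (0.067879) / (0.086926) = 0.78088.

0.7809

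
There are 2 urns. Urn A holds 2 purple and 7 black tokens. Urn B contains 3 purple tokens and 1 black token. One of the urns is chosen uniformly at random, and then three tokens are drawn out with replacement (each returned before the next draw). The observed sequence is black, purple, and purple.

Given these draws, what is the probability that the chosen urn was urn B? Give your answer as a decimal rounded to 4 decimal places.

0.7855

For each hypothesis, P(data | H) works out to: P(data | urn A) = (7/9)(2/9)(2/9) = 0.038409; P(data | urn B) = (1/4)(3/4)(3/4) = 0.14062.
Weighting by the prior gives 1/2 · 0.038409 = 0.019204, 1/2 · 0.14062 = 0.070312; these sum to 0.089517.
So P(urn B | data) = (0.070312) / (0.089517) = 0.78547.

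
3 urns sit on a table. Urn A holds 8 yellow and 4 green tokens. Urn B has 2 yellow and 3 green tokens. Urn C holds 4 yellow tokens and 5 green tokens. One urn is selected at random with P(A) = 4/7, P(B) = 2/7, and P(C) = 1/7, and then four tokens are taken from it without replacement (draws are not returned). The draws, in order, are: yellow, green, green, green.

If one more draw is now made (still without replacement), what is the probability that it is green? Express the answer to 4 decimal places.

The likelihood of the observed sequence under each hypothesis: P(data | urn A) = (8/12)(4/11)(3/10)(2/9) = 0.016162; P(data | urn B) = (2/5)(3/4)(2/3)(1/2) = 0.1; P(data | urn C) = (4/9)(5/8)(4/7)(3/6) = 0.079365.
Weighting by the prior gives 4/7 · 0.016162 = 0.0092352, 2/7 · 0.1 = 0.028571, 1/7 · 0.079365 = 0.011338; these sum to 0.049145.
The posterior is then P(urn A | data) = 0.18792, P(urn B | data) = 0.58138, P(urn C | data) = 0.2307.
The predictive probability is P(green next | data) = (1/8)(0.18792) + (0)(0.58138) + (2/5)(0.2307) = 0.11577.

0.1158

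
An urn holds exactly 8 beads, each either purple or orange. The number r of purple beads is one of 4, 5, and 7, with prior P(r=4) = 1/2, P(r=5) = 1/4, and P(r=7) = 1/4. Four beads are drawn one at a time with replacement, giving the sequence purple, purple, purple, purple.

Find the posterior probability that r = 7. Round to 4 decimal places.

Compute the likelihood of the observed sequence for each case: P(data | r = 4) = (4/8)(4/8)(4/8)(4/8) = 0.0625; P(data | r = 5) = (5/8)(5/8)(5/8)(5/8) = 0.15259; P(data | r = 7) = (7/8)(7/8)(7/8)(7/8) = 0.58618.
Weighting by the prior gives 1/2 · 0.0625 = 0.03125, 1/4 · 0.15259 = 0.038147, 1/4 · 0.58618 = 0.14655; with total 0.21594.
So P(r = 7 | data) = (0.14655) / (0.21594) = 0.67863.

0.6786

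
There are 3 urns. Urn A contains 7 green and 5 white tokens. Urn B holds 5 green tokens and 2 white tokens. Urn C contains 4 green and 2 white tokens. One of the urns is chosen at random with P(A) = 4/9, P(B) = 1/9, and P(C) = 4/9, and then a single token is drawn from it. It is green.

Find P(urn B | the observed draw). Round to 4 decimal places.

0.1250

Compute the likelihood of this draw for each case: P(data | urn A) = (7/12) = 7/12; P(data | urn B) = (5/7) = 5/7; P(data | urn C) = (4/6) = 2/3.
Weighting by the prior gives 4/9 · 7/12 = 7/27, 1/9 · 5/7 = 5/63, 4/9 · 2/3 = 8/27; these sum to 40/63.
Therefore the posterior P(urn B | data) = (5/63) / (40/63) = 1/8.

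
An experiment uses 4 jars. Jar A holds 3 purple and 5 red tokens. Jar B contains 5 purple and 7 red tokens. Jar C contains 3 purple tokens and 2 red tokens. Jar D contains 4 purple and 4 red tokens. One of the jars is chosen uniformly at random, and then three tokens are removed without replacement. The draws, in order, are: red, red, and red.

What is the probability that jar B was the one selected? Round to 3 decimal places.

0.389

Under each hypothesis, the probability of the observed sequence is: P(data | jar A) = (5/8)(4/7)(3/6) = 5/28; P(data | jar B) = (7/12)(6/11)(5/10) = 7/44; P(data | jar C) = (2/5)(1/4)(0/3) = 0; P(data | jar D) = (4/8)(3/7)(2/6) = 1/14.
The prior-weighted likelihoods are 1/4 · 5/28 = 5/112, 1/4 · 7/44 = 7/176, 1/4 · 0 = 0, 1/4 · 1/14 = 1/56; these sum to 9/88.
Therefore the posterior P(jar B | data) = (7/176) / (9/88) = 7/18.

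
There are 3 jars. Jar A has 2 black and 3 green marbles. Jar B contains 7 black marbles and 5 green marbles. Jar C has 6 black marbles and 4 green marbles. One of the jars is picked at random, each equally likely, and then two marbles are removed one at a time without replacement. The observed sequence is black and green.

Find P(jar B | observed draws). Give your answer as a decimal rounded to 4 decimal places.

Compute the likelihood of the observed sequence for each case: P(data | jar A) = (2/5)(3/4) = 3/10; P(data | jar B) = (7/12)(5/11) = 35/132; P(data | jar C) = (6/10)(4/9) = 4/15.
Weighting by the prior gives 1/3 · 3/10 = 1/10, 1/3 · 35/132 = 35/396, 1/3 · 4/15 = 4/45; summing to 61/220.
Therefore the posterior P(jar B | data) = (35/396) / (61/220) = 175/549.

0.3188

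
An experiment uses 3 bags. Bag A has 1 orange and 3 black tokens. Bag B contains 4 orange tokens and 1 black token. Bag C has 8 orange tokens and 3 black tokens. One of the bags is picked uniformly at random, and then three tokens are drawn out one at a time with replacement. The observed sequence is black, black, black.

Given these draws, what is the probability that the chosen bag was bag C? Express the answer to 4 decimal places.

0.0451

For each hypothesis, P(data | H) works out to: P(data | bag A) = (3/4)(3/4)(3/4) = 0.42188; P(data | bag B) = (1/5)(1/5)(1/5) = 0.008; P(data | bag C) = (3/11)(3/11)(3/11) = 0.020285.
Weighting by the prior gives 1/3 · 0.42188 = 0.14062, 1/3 · 0.008 = 0.0026667, 1/3 · 0.020285 = 0.0067618; with total 0.15005.
Therefore the posterior P(bag C | data) = (0.0067618) / (0.15005) = 0.045063.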